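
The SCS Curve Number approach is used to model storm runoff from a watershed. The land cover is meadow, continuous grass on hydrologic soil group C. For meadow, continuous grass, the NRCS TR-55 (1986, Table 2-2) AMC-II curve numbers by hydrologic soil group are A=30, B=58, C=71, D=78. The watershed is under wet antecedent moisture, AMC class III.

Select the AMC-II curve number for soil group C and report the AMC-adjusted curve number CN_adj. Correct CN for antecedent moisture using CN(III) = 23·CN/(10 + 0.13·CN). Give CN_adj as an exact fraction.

NRCS table: meadow, continuous grass, soil group C → CN(II) = 71
Wet (AMC III): CN(III) = 23·71/(10 + 0.13·71) = 1633/(1923/100) = 163300/1923 ≈ 84.919

CN_adj = 163300/1923 ≈ 84.919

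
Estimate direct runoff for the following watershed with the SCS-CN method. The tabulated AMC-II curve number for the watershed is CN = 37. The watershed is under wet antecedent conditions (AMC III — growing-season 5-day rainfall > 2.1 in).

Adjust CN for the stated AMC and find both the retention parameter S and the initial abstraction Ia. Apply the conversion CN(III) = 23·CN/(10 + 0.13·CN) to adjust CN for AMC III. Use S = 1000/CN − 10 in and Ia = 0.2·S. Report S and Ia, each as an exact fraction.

Wet (AMC III): CN(III) = 23·37/(10 + 0.13·37) = 851/(1481/100) = 85100/1481 ≈ 57.461
S = 1000/(85100/1481) − 10 = 6300/851 in ≈ 7.403 in
Ia = 0.2S: 0.2·7.403 = 1.481 in (exactly 1260/851)

S = 6300/851 in ≈ 7.403 in; Ia = 1260/851 in ≈ 1.481 in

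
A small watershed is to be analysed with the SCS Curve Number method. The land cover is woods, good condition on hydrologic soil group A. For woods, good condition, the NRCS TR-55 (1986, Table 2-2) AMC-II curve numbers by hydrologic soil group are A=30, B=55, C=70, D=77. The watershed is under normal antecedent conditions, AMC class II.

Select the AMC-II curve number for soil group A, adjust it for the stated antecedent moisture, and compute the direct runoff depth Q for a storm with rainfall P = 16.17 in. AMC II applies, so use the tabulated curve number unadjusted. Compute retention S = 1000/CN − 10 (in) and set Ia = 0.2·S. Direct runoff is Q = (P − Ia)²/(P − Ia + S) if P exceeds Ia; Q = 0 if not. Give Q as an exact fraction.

NRCS table: woods, good condition, soil group A → CN(II) = 30
AMC II — tabulated CN = 30 applies directly.
S = 1000/30 − 10 = 70/3 in ≈ 23.333 in
Initial abstraction Ia = S/5 = (70/3)/5 = 14/3 ≈ 4.667 in
Excess rainfall: 16.170 − 4.667 = 11.503 in; P > Ia so Q > 0
Q = (3451/300)²/((3451/300) + 70/3) = (11909401/90000)/(10451/300) = 1701343/447900 in ≈ 3.798 in

Q = 1701343/447900 in ≈ 3.798 in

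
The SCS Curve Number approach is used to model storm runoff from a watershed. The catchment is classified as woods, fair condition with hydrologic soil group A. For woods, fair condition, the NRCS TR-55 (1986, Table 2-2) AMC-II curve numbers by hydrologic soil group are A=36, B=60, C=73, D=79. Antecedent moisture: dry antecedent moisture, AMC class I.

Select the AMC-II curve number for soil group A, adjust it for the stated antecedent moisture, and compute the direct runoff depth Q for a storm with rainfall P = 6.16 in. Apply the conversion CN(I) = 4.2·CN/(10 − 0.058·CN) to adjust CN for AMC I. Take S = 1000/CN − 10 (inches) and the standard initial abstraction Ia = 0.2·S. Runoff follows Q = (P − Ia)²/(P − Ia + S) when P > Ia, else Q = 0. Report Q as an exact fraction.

Q = 0 in ≈ 0.000 in

NRCS table: woods, fair condition, soil group A → CN(II) = 36
CN(I) from CN(II)=36: (4.2·36)/(10 − 0.058·36) = 18900/989 ≈ 19.110
Retention S: 1000/CN − 10 with CN=19.110 → S = 8000/189 ≈ 42.328 in
Ia = 0.2·(8000/189) = 1600/189 in ≈ 8.466 in
P = 6.160 ≤ Ia = 8.466 in: entire storm abstracted, Q = 0.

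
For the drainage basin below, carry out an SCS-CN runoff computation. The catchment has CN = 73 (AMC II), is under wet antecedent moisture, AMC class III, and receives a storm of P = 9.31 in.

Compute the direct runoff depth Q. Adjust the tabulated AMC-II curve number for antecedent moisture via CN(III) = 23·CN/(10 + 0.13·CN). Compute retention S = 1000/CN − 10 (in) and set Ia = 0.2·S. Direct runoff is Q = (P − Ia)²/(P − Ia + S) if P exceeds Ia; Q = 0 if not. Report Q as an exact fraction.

Q = 2277530704201/298719117100 in ≈ 7.624 in

CN(III) from CN(II)=73: (23·73)/(10 + 0.13·73) = 167900/1949 ≈ 86.147
S = 1000/(167900/1949) − 10 = 2700/1679 in ≈ 1.608 in
Ia = 0.2·(2700/1679) = 540/1679 in ≈ 0.322 in
Since P=9.310 > Ia=0.322: effective rainfall P−Ia = 1509149/167900 in
Q = (1509149/167900)²/((1509149/167900) + 2700/1679) = (2277530704201/28190410000)/(1779149/167900) = 2277530704201/298719117100 in ≈ 7.624 in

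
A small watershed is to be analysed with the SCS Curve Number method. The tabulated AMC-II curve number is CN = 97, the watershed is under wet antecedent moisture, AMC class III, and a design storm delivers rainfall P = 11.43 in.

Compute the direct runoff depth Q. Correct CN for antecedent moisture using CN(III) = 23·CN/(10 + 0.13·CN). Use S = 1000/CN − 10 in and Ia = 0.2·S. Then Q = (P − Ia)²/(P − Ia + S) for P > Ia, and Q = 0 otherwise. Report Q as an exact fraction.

Q = 2157367968363/191422254100 in ≈ 11.270 in

Wet (AMC III): CN(III) = 23·97/(10 + 0.13·97) = 2231/(2261/100) = 223100/2261 ≈ 98.673
S = 1000/(223100/2261) − 10 = 300/2231 in ≈ 0.134 in
Ia = 0.2S: 0.2·0.134 = 0.027 in (exactly 60/2231)
P − Ia = 11.430 − 0.027 = 2544033/223100 ≈ 11.403 in (> 0, runoff occurs)
Runoff Q = (P−Ia)²/(P−Ia+S) = (11.403)²/(11.403+0.134) = 2157367968363/191422254100 ≈ 11.270 in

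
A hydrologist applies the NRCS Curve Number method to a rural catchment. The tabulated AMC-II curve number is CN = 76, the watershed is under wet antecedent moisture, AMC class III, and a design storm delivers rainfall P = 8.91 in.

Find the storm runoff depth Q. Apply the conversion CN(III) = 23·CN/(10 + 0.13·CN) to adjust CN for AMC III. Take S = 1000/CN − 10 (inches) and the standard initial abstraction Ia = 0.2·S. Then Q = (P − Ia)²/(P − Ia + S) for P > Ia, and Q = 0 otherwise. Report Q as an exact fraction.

Q = 47468617563/6370979300 in ≈ 7.451 in

Wet (AMC III): CN(III) = 23·76/(10 + 0.13·76) = 1748/(497/25) = 43700/497 ≈ 87.928
S = 1000/(43700/497) − 10 = 600/437 in ≈ 1.373 in
Ia = 0.2S: 0.2·1.373 = 0.275 in (exactly 120/437)
P − Ia = 8.910 − 0.275 = 377367/43700 ≈ 8.635 in (> 0, runoff occurs)
Runoff Q = (P−Ia)²/(P−Ia+S) = (8.635)²/(8.635+1.373) = 47468617563/6370979300 ≈ 7.451 in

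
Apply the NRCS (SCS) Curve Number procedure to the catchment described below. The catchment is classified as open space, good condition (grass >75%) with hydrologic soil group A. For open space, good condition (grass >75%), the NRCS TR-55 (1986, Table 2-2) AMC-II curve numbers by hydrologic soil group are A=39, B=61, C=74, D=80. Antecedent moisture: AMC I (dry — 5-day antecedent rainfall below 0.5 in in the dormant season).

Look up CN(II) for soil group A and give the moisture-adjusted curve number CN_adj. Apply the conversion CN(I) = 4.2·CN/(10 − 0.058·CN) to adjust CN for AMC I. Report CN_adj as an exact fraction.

NRCS table: open space, good condition (grass >75%), soil group A → CN(II) = 39
Adjust CN=39 to AMC I: 4.2·39/(10 − 0.058·39) → (819/5) ÷ (3869/500) = 81900/3869 ≈ 21.168

CN_adj = 81900/3869 ≈ 21.168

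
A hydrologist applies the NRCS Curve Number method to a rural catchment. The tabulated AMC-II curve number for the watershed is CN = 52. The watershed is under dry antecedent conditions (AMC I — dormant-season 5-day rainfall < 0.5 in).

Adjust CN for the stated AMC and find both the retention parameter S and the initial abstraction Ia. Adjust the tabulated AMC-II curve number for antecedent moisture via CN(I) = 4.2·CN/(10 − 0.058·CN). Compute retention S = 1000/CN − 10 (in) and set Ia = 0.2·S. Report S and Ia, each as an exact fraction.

S = 2000/91 in ≈ 21.978 in; Ia = 400/91 in ≈ 4.396 in

Adjust CN=52 to AMC I: 4.2·52/(10 − 0.058·52) → (1092/5) ÷ (873/125) = 9100/291 ≈ 31.271
Max retention: S = 1000/(9100/291) − 10 = 2000/91 in (≈ 21.978 in)
Ia = 0.2S: 0.2·21.978 = 4.396 in (exactly 400/91)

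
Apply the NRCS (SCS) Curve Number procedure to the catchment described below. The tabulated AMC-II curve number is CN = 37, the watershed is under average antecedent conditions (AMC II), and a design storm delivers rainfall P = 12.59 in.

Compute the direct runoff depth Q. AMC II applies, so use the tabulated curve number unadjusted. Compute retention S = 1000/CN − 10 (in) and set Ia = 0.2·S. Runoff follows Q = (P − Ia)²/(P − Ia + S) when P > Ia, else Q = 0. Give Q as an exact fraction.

Q = 1154844289/358837100 in ≈ 3.218 in

Average conditions: CN = 37 (no AMC adjustment).
Retention S: 1000/CN − 10 with CN=37.000 → S = 630/37 ≈ 17.027 in
Ia = 0.2·(630/37) = 126/37 in ≈ 3.405 in
P − Ia = 12.590 − 3.405 = 33983/3700 ≈ 9.185 in (> 0, runoff occurs)
Q: (33983/3700)² ÷ (96983/3700) = 1154844289/358837100 in (≈ 3.218 in)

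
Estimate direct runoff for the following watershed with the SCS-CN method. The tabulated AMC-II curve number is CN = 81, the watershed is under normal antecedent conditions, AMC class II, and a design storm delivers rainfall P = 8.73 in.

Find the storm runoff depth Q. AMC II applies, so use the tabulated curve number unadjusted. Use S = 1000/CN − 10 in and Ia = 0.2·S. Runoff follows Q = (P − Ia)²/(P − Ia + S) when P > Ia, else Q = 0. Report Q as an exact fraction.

AMC II — tabulated CN = 81 applies directly.
S = 1000/81 − 10 = 190/81 in ≈ 2.346 in
Initial abstraction Ia = S/5 = (190/81)/5 = 38/81 ≈ 0.469 in
Excess rainfall: 8.730 − 0.469 = 8.261 in; P > Ia so Q > 0
Runoff Q = (P−Ia)²/(P−Ia+S) = (8.261)²/(8.261+2.346) = 4477349569/695895300 ≈ 6.434 in

Q = 4477349569/695895300 in ≈ 6.434 in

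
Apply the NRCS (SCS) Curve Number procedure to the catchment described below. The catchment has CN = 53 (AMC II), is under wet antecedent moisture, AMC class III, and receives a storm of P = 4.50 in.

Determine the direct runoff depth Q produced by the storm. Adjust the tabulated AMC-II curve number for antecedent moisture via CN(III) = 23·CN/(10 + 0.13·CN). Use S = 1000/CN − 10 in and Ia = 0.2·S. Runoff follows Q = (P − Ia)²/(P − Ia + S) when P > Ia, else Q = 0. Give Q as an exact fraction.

Wet (AMC III): CN(III) = 23·53/(10 + 0.13·53) = 1219/(1689/100) = 121900/1689 ≈ 72.173
S = 1000/(121900/1689) − 10 = 4700/1219 in ≈ 3.856 in
Ia = 0.2S: 0.2·3.856 = 0.771 in (exactly 940/1219)
P − Ia = 4.500 − 0.771 = 9091/2438 ≈ 3.729 in (> 0, runoff occurs)
Q: (9091/2438)² ÷ (18491/2438) = 82646281/45081058 in (≈ 1.833 in)

Q = 82646281/45081058 in ≈ 1.833 in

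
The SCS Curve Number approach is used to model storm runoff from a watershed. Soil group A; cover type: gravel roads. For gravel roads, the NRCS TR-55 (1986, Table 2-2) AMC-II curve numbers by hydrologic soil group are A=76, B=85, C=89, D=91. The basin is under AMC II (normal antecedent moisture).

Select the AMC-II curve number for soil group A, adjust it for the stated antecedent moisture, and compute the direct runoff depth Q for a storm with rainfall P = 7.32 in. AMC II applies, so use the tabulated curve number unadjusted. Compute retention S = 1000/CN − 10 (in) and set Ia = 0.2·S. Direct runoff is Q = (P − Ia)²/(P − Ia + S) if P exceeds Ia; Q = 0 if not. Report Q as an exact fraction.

Q = 3364443/740525 in ≈ 4.543 in

NRCS table: gravel roads, soil group A → CN(II) = 76
CN(II) = 76; AMC II needs no correction.
S = 1000/76 − 10 = 60/19 in ≈ 3.158 in
Ia = 0.2S: 0.2·3.158 = 0.632 in (exactly 12/19)
Excess rainfall: 7.320 − 0.632 = 6.688 in; P > Ia so Q > 0
Q: (3177/475)² ÷ (4677/475) = 3364443/740525 in (≈ 4.543 in)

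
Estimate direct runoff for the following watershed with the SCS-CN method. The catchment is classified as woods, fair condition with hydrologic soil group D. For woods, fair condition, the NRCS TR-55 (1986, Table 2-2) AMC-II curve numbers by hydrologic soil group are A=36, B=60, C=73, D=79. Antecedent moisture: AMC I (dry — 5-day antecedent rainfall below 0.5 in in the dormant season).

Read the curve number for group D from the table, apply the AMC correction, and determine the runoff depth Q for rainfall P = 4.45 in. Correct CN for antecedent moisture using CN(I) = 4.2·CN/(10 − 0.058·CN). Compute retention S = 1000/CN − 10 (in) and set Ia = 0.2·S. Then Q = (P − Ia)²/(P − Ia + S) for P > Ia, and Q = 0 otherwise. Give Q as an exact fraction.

NRCS table: woods, fair condition, soil group D → CN(II) = 79
Dry (AMC I): CN(I) = 4.2·79/(10 − 0.058·79) = (1659/5)/(2709/500) = 7900/129 ≈ 61.240
S = 1000/(7900/129) − 10 = 500/79 in ≈ 6.329 in
Initial abstraction Ia = S/5 = (500/79)/5 = 100/79 ≈ 1.266 in
Since P=4.450 > Ia=1.266: effective rainfall P−Ia = 5031/1580 in
Q: (5031/1580)² ÷ (15031/1580) = 25310961/23748980 in (≈ 1.066 in)

Q = 25310961/23748980 in ≈ 1.066 in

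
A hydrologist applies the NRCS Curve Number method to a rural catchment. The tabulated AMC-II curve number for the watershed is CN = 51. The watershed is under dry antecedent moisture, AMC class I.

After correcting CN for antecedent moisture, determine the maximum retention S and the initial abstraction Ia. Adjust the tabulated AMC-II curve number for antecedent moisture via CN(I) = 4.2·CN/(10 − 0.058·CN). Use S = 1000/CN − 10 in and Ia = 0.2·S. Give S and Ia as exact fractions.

CN(I) from CN(II)=51: (4.2·51)/(10 − 0.058·51) = 15300/503 ≈ 30.417
Retention S: 1000/CN − 10 with CN=30.417 → S = 3500/153 ≈ 22.876 in
Ia = 0.2·(3500/153) = 700/153 in ≈ 4.575 in

S = 3500/153 in ≈ 22.876 in; Ia = 700/153 in ≈ 4.575 in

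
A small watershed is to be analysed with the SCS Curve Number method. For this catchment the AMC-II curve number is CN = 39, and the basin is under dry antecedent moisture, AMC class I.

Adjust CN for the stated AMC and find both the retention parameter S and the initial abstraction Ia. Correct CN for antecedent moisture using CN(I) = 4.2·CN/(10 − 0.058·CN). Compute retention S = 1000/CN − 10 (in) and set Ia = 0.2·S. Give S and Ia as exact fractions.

S = 30500/819 in ≈ 37.241 in; Ia = 6100/819 in ≈ 7.448 in

CN(I) from CN(II)=39: (4.2·39)/(10 − 0.058·39) = 81900/3869 ≈ 21.168
Max retention: S = 1000/(81900/3869) − 10 = 30500/819 in (≈ 37.241 in)
Ia = 0.2S: 0.2·37.241 = 7.448 in (exactly 6100/819)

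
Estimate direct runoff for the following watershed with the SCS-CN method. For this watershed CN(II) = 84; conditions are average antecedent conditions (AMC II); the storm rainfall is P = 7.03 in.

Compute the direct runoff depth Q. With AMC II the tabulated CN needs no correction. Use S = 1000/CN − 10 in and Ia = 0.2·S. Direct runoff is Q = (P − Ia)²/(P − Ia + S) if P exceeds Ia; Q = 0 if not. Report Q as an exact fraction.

Q = 194965369/37722300 in ≈ 5.168 in

CN(II) = 84; AMC II needs no correction.
Max retention: S = 1000/84 − 10 = 40/21 in (≈ 1.905 in)
Ia = 0.2·(40/21) = 8/21 in ≈ 0.381 in
Excess rainfall: 7.030 − 0.381 = 6.649 in; P > Ia so Q > 0
Runoff Q = (P−Ia)²/(P−Ia+S) = (6.649)²/(6.649+1.905) = 194965369/37722300 ≈ 5.168 in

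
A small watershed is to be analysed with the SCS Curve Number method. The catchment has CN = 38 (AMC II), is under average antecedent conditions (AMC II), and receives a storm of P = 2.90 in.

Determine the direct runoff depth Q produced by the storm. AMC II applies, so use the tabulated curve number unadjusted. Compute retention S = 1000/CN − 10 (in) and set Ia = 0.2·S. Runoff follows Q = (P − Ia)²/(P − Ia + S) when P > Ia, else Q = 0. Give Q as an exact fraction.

Q = 0 in ≈ 0.000 in

Average conditions: CN = 38 (no AMC adjustment).
S = 1000/38 − 10 = 310/19 in ≈ 16.316 in
Initial abstraction Ia = S/5 = (310/19)/5 = 62/19 ≈ 3.263 in
P = 2.900 ≤ Ia = 3.263 in: entire storm abstracted, Q = 0.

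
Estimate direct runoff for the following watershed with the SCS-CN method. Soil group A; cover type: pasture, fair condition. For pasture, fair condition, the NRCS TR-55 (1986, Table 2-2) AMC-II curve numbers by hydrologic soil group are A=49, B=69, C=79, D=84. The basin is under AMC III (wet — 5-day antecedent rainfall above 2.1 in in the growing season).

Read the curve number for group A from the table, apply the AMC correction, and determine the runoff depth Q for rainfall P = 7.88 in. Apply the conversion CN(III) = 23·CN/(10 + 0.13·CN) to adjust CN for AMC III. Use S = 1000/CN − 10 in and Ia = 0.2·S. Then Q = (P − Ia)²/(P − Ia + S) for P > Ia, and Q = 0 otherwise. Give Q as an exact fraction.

Q = 38619717361/9129235325 in ≈ 4.230 in

NRCS table: pasture, fair condition, soil group A → CN(II) = 49
Wet (AMC III): CN(III) = 23·49/(10 + 0.13·49) = 1127/(1637/100) = 112700/1637 ≈ 68.845
S = 1000/(112700/1637) − 10 = 5100/1127 in ≈ 4.525 in
Ia = 0.2·(5100/1127) = 1020/1127 in ≈ 0.905 in
Since P=7.880 > Ia=0.905: effective rainfall P−Ia = 196519/28175 in
Runoff Q = (P−Ia)²/(P−Ia+S) = (6.975)²/(6.975+4.525) = 38619717361/9129235325 ≈ 4.230 in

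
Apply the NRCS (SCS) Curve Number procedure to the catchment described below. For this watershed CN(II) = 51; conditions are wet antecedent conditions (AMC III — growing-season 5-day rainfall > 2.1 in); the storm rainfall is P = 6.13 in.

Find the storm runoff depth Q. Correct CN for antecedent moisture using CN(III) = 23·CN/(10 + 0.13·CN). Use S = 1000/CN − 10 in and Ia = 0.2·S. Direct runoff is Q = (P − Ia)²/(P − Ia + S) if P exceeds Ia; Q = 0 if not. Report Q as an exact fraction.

Q = 385701860401/130326047700 in ≈ 2.960 in

Wet (AMC III): CN(III) = 23·51/(10 + 0.13·51) = 1173/(1663/100) = 117300/1663 ≈ 70.535
Retention S: 1000/CN − 10 with CN=70.535 → S = 4900/1173 ≈ 4.177 in
Ia = 0.2·(4900/1173) = 980/1173 in ≈ 0.835 in
Excess rainfall: 6.130 − 0.835 = 5.295 in; P > Ia so Q > 0
Q = (621049/117300)²/((621049/117300) + 4900/1173) = (385701860401/13759290000)/(1111049/117300) = 385701860401/130326047700 in ≈ 2.960 in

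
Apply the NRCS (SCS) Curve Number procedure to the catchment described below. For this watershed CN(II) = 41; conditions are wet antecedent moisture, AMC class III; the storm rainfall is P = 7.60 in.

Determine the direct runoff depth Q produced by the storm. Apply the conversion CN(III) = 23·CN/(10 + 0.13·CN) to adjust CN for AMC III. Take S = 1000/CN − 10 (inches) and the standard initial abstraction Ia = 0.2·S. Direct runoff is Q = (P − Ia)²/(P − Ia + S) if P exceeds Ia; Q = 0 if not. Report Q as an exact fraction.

Q = 448022178/140115655 in ≈ 3.198 in

CN(III) from CN(II)=41: (23·41)/(10 + 0.13·41) = 94300/1533 ≈ 61.513
Max retention: S = 1000/(94300/1533) − 10 = 5900/943 in (≈ 6.257 in)
Initial abstraction Ia = S/5 = (5900/943)/5 = 1180/943 ≈ 1.251 in
Excess rainfall: 7.600 − 1.251 = 6.349 in; P > Ia so Q > 0
Runoff Q = (P−Ia)²/(P−Ia+S) = (6.349)²/(6.349+6.257) = 448022178/140115655 ≈ 3.198 in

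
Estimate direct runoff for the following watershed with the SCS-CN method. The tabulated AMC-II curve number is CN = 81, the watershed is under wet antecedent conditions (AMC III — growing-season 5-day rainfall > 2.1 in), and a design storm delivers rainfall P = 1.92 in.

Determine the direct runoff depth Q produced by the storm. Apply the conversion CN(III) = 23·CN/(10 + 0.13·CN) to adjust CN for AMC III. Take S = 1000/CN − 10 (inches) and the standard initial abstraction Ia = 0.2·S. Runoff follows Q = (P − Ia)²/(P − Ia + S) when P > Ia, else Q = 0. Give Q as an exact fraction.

Wet (AMC III): CN(III) = 23·81/(10 + 0.13·81) = 1863/(2053/100) = 186300/2053 ≈ 90.745
Retention S: 1000/CN − 10 with CN=90.745 → S = 1900/1863 ≈ 1.020 in
Initial abstraction Ia = S/5 = (1900/1863)/5 = 380/1863 ≈ 0.204 in
Since P=1.920 > Ia=0.204: effective rainfall P−Ia = 79924/46575 in
Q = (79924/46575)²/((79924/46575) + 1900/1863) = (6387845776/2169230625)/(127424/46575) = 399240361/370923300 in ≈ 1.076 in

Q = 399240361/370923300 in ≈ 1.076 in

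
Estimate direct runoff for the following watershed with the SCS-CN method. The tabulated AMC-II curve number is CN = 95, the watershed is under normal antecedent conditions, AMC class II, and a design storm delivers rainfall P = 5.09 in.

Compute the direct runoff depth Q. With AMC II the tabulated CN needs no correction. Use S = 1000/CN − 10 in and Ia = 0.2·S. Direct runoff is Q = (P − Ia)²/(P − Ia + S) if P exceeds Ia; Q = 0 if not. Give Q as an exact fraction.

Q = 89699841/19894900 in ≈ 4.509 in

AMC II — tabulated CN = 95 applies directly.
Max retention: S = 1000/95 − 10 = 10/19 in (≈ 0.526 in)
Ia = 0.2S: 0.2·0.526 = 0.105 in (exactly 2/19)
Excess rainfall: 5.090 − 0.105 = 4.985 in; P > Ia so Q > 0
Runoff Q = (P−Ia)²/(P−Ia+S) = (4.985)²/(4.985+0.526) = 89699841/19894900 ≈ 4.509 in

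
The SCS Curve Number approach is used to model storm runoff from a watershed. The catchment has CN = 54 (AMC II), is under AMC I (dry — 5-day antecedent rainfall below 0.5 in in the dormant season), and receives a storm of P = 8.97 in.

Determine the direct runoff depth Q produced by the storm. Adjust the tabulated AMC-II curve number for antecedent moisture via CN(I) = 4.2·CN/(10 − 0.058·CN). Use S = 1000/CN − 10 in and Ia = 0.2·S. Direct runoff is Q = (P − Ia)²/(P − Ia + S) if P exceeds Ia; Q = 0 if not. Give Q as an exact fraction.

Q = 3374669687/3521807100 in ≈ 0.958 in

CN(I) from CN(II)=54: (4.2·54)/(10 − 0.058·54) = 56700/1717 ≈ 33.023
Max retention: S = 1000/(56700/1717) − 10 = 11500/567 in (≈ 20.282 in)
Ia = 0.2S: 0.2·20.282 = 4.056 in (exactly 2300/567)
P − Ia = 8.970 − 4.056 = 278599/56700 ≈ 4.914 in (> 0, runoff occurs)
Q: (278599/56700)² ÷ (1428599/56700) = 3374669687/3521807100 in (≈ 0.958 in)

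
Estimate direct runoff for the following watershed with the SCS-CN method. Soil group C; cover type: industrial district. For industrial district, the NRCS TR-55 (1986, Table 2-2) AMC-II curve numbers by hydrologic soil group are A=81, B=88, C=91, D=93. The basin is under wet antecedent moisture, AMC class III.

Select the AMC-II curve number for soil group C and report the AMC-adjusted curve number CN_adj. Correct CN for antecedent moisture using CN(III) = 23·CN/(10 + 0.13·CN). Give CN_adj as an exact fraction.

NRCS table: industrial district, soil group C → CN(II) = 91
CN(III) from CN(II)=91: (23·91)/(10 + 0.13·91) = 209300/2183 ≈ 95.877

CN_adj = 209300/2183 ≈ 95.877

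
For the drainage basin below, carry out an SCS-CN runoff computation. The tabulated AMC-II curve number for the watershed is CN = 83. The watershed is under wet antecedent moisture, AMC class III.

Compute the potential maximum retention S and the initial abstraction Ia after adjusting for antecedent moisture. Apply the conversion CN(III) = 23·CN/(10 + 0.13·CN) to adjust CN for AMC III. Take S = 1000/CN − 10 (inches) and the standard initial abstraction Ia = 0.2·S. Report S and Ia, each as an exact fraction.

CN(III) from CN(II)=83: (23·83)/(10 + 0.13·83) = 190900/2079 ≈ 91.823
S = 1000/(190900/2079) − 10 = 1700/1909 in ≈ 0.891 in
Initial abstraction Ia = S/5 = (1700/1909)/5 = 340/1909 ≈ 0.178 in

S = 1700/1909 in ≈ 0.891 in; Ia = 340/1909 in ≈ 0.178 in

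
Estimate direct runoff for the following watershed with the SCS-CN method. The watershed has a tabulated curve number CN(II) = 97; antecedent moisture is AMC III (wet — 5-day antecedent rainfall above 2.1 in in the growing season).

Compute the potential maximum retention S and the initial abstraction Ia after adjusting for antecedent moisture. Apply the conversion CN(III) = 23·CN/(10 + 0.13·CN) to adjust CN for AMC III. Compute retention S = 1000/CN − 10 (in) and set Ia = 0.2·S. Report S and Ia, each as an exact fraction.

S = 300/2231 in ≈ 0.134 in; Ia = 60/2231 in ≈ 0.027 in

CN(III) from CN(II)=97: (23·97)/(10 + 0.13·97) = 223100/2261 ≈ 98.673
S = 1000/(223100/2261) − 10 = 300/2231 in ≈ 0.134 in
Ia = 0.2·(300/2231) = 60/2231 in ≈ 0.027 in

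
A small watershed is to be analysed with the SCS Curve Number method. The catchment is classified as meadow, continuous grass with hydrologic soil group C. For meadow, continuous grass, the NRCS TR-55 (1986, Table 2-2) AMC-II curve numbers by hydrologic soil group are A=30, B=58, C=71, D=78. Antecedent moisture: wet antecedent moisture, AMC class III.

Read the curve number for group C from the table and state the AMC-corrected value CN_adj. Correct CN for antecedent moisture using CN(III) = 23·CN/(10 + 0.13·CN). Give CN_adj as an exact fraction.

CN_adj = 163300/1923 ≈ 84.919

NRCS table: meadow, continuous grass, soil group C → CN(II) = 71
Adjust CN=71 to AMC III: 23·71/(10 + 0.13·71) → 1633 ÷ (1923/100) = 163300/1923 ≈ 84.919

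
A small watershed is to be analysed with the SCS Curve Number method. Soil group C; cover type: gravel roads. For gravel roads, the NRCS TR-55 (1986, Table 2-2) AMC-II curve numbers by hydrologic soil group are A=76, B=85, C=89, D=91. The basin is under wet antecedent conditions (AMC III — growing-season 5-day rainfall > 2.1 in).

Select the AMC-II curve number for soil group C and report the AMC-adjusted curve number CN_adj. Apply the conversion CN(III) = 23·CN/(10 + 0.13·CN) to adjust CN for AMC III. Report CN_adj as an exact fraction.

NRCS table: gravel roads, soil group C → CN(II) = 89
Wet (AMC III): CN(III) = 23·89/(10 + 0.13·89) = 2047/(2157/100) = 204700/2157 ≈ 94.900

CN_adj = 204700/2157 ≈ 94.900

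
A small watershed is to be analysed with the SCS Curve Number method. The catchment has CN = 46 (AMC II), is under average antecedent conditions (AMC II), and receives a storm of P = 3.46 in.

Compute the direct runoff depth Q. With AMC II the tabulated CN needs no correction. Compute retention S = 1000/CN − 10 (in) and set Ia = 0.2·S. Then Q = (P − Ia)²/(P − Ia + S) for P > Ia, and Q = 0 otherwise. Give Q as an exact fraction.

Q = 1635841/16995850 in ≈ 0.096 in

Average conditions: CN = 46 (no AMC adjustment).
S = 1000/46 − 10 = 270/23 in ≈ 11.739 in
Ia = 0.2S: 0.2·11.739 = 2.348 in (exactly 54/23)
Since P=3.460 > Ia=2.348: effective rainfall P−Ia = 1279/1150 in
Q: (1279/1150)² ÷ (14779/1150) = 1635841/16995850 in (≈ 0.096 in)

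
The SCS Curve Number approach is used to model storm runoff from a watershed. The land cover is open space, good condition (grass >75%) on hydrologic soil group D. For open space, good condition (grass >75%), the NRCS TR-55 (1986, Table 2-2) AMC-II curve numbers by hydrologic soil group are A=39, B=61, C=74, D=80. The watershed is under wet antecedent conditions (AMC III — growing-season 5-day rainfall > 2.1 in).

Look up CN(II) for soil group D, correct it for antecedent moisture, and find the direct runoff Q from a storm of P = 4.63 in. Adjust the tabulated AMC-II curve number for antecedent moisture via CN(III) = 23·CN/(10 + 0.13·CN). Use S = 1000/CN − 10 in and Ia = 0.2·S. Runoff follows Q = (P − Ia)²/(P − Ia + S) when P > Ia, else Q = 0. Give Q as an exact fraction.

NRCS table: open space, good condition (grass >75%), soil group D → CN(II) = 80
Adjust CN=80 to AMC III: 23·80/(10 + 0.13·80) → 1840 ÷ (102/5) = 4600/51 ≈ 90.196
Retention S: 1000/CN − 10 with CN=90.196 → S = 25/23 ≈ 1.087 in
Ia = 0.2·(25/23) = 5/23 in ≈ 0.217 in
Excess rainfall: 4.630 − 0.217 = 4.413 in; P > Ia so Q > 0
Runoff Q = (P−Ia)²/(P−Ia+S) = (4.413)²/(4.413+1.087) = 103002201/29092700 ≈ 3.540 in

Q = 103002201/29092700 in ≈ 3.540 in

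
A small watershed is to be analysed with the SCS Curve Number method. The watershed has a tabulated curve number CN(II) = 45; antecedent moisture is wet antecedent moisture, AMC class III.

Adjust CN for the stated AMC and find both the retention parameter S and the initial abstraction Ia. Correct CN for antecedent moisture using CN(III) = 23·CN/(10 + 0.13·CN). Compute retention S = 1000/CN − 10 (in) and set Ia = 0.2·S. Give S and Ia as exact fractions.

S = 1100/207 in ≈ 5.314 in; Ia = 220/207 in ≈ 1.063 in

Adjust CN=45 to AMC III: 23·45/(10 + 0.13·45) → 1035 ÷ (317/20) = 20700/317 ≈ 65.300
Max retention: S = 1000/(20700/317) − 10 = 1100/207 in (≈ 5.314 in)
Ia = 0.2·(1100/207) = 220/207 in ≈ 1.063 in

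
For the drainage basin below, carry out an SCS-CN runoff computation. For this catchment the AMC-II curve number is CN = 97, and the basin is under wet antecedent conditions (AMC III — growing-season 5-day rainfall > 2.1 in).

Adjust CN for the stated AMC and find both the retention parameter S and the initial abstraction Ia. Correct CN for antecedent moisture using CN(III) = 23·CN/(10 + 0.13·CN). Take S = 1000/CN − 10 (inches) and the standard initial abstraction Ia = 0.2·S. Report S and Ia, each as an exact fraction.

Wet (AMC III): CN(III) = 23·97/(10 + 0.13·97) = 2231/(2261/100) = 223100/2261 ≈ 98.673
S = 1000/(223100/2261) − 10 = 300/2231 in ≈ 0.134 in
Ia = 0.2S: 0.2·0.134 = 0.027 in (exactly 60/2231)

S = 300/2231 in ≈ 0.134 in; Ia = 60/2231 in ≈ 0.027 in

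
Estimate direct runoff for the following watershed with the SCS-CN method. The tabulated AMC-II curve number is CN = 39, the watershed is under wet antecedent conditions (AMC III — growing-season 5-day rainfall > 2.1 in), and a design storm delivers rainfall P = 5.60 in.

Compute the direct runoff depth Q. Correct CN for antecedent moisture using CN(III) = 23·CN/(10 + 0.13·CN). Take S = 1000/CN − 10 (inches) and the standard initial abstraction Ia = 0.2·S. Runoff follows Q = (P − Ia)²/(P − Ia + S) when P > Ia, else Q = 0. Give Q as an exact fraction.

Q = 90402064/55519815 in ≈ 1.628 in

Adjust CN=39 to AMC III: 23·39/(10 + 0.13·39) → 897 ÷ (1507/100) = 89700/1507 ≈ 59.522
S = 1000/(89700/1507) − 10 = 6100/897 in ≈ 6.800 in
Initial abstraction Ia = S/5 = (6100/897)/5 = 1220/897 ≈ 1.360 in
Since P=5.600 > Ia=1.360: effective rainfall P−Ia = 19016/4485 in
Runoff Q = (P−Ia)²/(P−Ia+S) = (4.240)²/(4.240+6.800) = 90402064/55519815 ≈ 1.628 in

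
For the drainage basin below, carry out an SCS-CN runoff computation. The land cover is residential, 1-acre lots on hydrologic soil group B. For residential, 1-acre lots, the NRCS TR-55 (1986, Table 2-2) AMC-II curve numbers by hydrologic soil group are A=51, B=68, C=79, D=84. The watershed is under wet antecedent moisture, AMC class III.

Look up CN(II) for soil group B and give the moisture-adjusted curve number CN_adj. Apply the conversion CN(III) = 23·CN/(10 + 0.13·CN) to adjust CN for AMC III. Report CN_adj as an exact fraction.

CN_adj = 39100/471 ≈ 83.015

NRCS table: residential, 1-acre lots, soil group B → CN(II) = 68
Wet (AMC III): CN(III) = 23·68/(10 + 0.13·68) = 1564/(471/25) = 39100/471 ≈ 83.015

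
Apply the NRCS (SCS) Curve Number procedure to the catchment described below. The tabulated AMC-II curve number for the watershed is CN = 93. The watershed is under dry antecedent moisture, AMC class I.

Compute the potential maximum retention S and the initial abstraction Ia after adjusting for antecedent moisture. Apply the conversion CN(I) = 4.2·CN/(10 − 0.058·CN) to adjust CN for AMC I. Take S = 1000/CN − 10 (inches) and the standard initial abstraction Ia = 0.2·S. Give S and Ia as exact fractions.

S = 500/279 in ≈ 1.792 in; Ia = 100/279 in ≈ 0.358 in

CN(I) from CN(II)=93: (4.2·93)/(10 − 0.058·93) = 27900/329 ≈ 84.802
S = 1000/(27900/329) − 10 = 500/279 in ≈ 1.792 in
Ia = 0.2S: 0.2·1.792 = 0.358 in (exactly 100/279)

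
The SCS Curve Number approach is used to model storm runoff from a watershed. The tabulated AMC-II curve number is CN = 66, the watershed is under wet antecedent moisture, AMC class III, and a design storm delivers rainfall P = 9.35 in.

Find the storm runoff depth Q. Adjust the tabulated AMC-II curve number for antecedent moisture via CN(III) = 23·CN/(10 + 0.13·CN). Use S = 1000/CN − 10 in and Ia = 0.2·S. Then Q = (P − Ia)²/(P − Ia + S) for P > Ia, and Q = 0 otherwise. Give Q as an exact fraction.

Q = 1074172217/151025820 in ≈ 7.113 in

Wet (AMC III): CN(III) = 23·66/(10 + 0.13·66) = 1518/(929/50) = 75900/929 ≈ 81.701
S = 1000/(75900/929) − 10 = 1700/759 in ≈ 2.240 in
Initial abstraction Ia = S/5 = (1700/759)/5 = 340/759 ≈ 0.448 in
Since P=9.350 > Ia=0.448: effective rainfall P−Ia = 135133/15180 in
Q = (135133/15180)²/((135133/15180) + 1700/759) = (18260927689/230432400)/(169133/15180) = 1074172217/151025820 in ≈ 7.113 in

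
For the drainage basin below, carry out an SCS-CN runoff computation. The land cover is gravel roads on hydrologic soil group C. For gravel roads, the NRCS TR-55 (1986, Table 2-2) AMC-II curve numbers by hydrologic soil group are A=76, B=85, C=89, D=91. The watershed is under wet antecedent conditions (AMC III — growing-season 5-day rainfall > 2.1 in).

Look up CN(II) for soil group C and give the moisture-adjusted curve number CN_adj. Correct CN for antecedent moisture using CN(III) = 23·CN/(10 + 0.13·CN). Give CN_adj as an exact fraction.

NRCS table: gravel roads, soil group C → CN(II) = 89
Wet (AMC III): CN(III) = 23·89/(10 + 0.13·89) = 2047/(2157/100) = 204700/2157 ≈ 94.900

CN_adj = 204700/2157 ≈ 94.900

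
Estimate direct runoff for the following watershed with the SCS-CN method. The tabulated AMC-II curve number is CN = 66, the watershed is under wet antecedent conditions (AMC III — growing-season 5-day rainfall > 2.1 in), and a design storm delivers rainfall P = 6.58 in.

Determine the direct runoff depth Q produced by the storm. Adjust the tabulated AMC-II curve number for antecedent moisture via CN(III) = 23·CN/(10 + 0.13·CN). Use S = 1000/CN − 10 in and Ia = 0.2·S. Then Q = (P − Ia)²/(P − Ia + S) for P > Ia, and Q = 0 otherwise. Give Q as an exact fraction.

Wet (AMC III): CN(III) = 23·66/(10 + 0.13·66) = 1518/(929/50) = 75900/929 ≈ 81.701
Retention S: 1000/CN − 10 with CN=81.701 → S = 1700/759 ≈ 2.240 in
Ia = 0.2·(1700/759) = 340/759 in ≈ 0.448 in
P − Ia = 6.580 − 0.448 = 232711/37950 ≈ 6.132 in (> 0, runoff occurs)
Runoff Q = (P−Ia)²/(P−Ia+S) = (6.132)²/(6.132+2.240) = 54154409521/12057132450 ≈ 4.491 in

Q = 54154409521/12057132450 in ≈ 4.491 in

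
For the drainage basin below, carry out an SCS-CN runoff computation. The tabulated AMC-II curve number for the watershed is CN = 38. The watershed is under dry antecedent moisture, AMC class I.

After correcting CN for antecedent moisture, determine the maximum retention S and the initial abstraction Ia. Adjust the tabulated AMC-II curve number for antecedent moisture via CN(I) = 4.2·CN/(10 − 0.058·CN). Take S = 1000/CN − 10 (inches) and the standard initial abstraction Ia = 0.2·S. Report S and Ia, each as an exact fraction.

S = 15500/399 in ≈ 38.847 in; Ia = 3100/399 in ≈ 7.769 in

Dry (AMC I): CN(I) = 4.2·38/(10 − 0.058·38) = (798/5)/(1949/250) = 39900/1949 ≈ 20.472
S = 1000/(39900/1949) − 10 = 15500/399 in ≈ 38.847 in
Initial abstraction Ia = S/5 = (15500/399)/5 = 3100/399 ≈ 7.769 in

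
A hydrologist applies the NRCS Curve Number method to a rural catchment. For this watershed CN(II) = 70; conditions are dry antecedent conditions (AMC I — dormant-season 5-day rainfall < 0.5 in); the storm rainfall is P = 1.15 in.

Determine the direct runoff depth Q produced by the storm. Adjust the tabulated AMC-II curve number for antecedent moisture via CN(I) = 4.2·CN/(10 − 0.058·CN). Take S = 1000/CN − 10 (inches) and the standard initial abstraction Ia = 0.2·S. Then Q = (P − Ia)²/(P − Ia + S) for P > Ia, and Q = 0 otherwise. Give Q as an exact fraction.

CN(I) from CN(II)=70: (4.2·70)/(10 − 0.058·70) = 4900/99 ≈ 49.495
Max retention: S = 1000/(4900/99) − 10 = 500/49 in (≈ 10.204 in)
Initial abstraction Ia = S/5 = (500/49)/5 = 100/49 ≈ 2.041 in
P = 1.150 ≤ Ia = 2.041 in: entire storm abstracted, Q = 0.

Q = 0 in ≈ 0.000 in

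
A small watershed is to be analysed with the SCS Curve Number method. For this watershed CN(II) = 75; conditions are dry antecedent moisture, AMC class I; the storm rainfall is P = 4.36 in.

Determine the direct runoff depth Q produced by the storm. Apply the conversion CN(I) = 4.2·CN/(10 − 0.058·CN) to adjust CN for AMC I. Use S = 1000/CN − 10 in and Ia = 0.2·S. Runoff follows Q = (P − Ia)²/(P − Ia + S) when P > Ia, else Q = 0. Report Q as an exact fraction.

CN(I) from CN(II)=75: (4.2·75)/(10 − 0.058·75) = 6300/113 ≈ 55.752
Max retention: S = 1000/(6300/113) − 10 = 500/63 in (≈ 7.937 in)
Ia = 0.2·(500/63) = 100/63 in ≈ 1.587 in
Excess rainfall: 4.360 − 1.587 = 2.773 in; P > Ia so Q > 0
Q = (4367/1575)²/((4367/1575) + 500/63) = (19070689/2480625)/(16867/1575) = 19070689/26565525 in ≈ 0.718 in

Q = 19070689/26565525 in ≈ 0.718 in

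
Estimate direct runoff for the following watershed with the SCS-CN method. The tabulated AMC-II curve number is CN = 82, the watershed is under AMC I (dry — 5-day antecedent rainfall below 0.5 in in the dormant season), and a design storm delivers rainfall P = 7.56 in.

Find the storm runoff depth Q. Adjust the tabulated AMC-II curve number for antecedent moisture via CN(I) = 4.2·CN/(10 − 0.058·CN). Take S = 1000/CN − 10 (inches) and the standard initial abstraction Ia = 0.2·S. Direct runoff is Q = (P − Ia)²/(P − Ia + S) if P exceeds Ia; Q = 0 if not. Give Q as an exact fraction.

Q = 728302683/201481175 in ≈ 3.615 in

Dry (AMC I): CN(I) = 4.2·82/(10 − 0.058·82) = (1722/5)/(1311/250) = 28700/437 ≈ 65.675
Max retention: S = 1000/(28700/437) − 10 = 1500/287 in (≈ 5.226 in)
Initial abstraction Ia = S/5 = (1500/287)/5 = 300/287 ≈ 1.045 in
Since P=7.560 > Ia=1.045: effective rainfall P−Ia = 46743/7175 in
Q = (46743/7175)²/((46743/7175) + 1500/287) = (2184908049/51480625)/(84243/7175) = 728302683/201481175 in ≈ 3.615 in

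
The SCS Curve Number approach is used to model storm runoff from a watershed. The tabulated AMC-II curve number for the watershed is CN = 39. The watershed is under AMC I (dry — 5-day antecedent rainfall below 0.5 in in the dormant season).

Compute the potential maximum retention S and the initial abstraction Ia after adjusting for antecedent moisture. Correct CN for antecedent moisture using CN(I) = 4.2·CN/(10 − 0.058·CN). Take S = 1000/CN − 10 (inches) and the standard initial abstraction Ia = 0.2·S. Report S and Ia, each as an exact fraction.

CN(I) from CN(II)=39: (4.2·39)/(10 − 0.058·39) = 81900/3869 ≈ 21.168
Retention S: 1000/CN − 10 with CN=21.168 → S = 30500/819 ≈ 37.241 in
Initial abstraction Ia = S/5 = (30500/819)/5 = 6100/819 ≈ 7.448 in

S = 30500/819 in ≈ 37.241 in; Ia = 6100/819 in ≈ 7.448 in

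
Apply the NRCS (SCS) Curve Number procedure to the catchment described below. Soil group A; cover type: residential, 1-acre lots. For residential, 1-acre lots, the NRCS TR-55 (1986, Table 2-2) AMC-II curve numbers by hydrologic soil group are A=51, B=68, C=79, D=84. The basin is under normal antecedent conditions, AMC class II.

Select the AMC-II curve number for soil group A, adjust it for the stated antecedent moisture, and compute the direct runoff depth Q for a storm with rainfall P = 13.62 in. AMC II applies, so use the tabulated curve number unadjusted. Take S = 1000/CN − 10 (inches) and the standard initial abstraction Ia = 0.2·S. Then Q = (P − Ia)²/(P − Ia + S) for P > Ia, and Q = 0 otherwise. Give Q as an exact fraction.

Q = 889888561/138544050 in ≈ 6.423 in

NRCS table: residential, 1-acre lots, soil group A → CN(II) = 51
CN(II) = 51; AMC II needs no correction.
Max retention: S = 1000/51 − 10 = 490/51 in (≈ 9.608 in)
Ia = 0.2·(490/51) = 98/51 in ≈ 1.922 in
P − Ia = 13.620 − 1.922 = 29831/2550 ≈ 11.698 in (> 0, runoff occurs)
Runoff Q = (P−Ia)²/(P−Ia+S) = (11.698)²/(11.698+9.608) = 889888561/138544050 ≈ 6.423 in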